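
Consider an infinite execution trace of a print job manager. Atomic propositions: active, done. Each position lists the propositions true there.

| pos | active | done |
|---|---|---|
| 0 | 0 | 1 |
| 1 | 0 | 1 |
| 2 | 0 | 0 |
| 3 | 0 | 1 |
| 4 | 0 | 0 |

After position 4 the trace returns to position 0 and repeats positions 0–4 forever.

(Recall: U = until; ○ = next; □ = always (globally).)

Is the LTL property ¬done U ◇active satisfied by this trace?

No

Walking from position 0: at position 0, ◇active has not yet held and ¬done fails, so ¬done U ◇active is false.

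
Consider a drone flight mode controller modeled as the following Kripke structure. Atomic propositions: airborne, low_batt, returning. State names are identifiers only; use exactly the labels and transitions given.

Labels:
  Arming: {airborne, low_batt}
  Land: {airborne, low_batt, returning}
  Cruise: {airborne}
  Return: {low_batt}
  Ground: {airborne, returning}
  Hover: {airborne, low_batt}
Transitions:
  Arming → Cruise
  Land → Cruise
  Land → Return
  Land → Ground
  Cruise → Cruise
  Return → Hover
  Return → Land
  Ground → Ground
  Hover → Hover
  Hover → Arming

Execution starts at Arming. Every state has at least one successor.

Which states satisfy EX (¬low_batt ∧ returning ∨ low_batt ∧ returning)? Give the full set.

States satisfying ¬low_batt ∧ returning ∨ low_batt ∧ returning: {Land, Ground}.
States satisfying EX (¬low_batt ∧ returning ∨ low_batt ∧ returning): {Land, Return, Ground}.

{Land, Return, Ground}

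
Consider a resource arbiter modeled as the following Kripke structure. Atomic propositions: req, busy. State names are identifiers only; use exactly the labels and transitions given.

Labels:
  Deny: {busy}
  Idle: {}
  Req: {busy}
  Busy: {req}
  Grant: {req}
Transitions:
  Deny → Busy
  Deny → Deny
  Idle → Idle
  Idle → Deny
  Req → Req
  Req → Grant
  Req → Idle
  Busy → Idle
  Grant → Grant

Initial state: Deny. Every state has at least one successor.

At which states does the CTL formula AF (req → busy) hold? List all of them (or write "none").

{Deny, Idle, Req, Busy}

States satisfying req → busy: {Deny, Idle, Req}.
States satisfying AF (req → busy): {Deny, Idle, Req, Busy}.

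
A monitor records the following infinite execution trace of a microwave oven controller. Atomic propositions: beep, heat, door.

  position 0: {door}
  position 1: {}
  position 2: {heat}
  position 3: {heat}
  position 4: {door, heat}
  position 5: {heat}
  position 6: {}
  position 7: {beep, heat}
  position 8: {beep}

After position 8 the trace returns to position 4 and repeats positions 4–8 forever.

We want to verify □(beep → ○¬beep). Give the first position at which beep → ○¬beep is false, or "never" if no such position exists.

7

Check beep → ○¬beep at each position in order: 0 ✓, 1 ✓, 2 ✓, 3 ✓, 4 ✓, 5 ✓, 6 ✓.
At position 7 the labels are {beep, heat} and the next position 8 has {beep}, so beep → ○¬beep is false there. This is the first violation.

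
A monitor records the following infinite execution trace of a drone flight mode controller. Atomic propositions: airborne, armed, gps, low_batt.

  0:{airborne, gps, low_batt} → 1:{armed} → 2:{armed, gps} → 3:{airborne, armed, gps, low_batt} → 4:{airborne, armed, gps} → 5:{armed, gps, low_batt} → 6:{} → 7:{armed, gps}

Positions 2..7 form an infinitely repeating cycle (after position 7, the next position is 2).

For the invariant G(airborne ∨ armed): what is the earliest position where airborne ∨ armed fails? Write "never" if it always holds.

Check airborne ∨ armed at each position in order: 0 ✓, 1 ✓, 2 ✓, 3 ✓, 4 ✓, 5 ✓.
At position 6 the labels are {}, so airborne ∨ armed is false there. This is the first violation.

6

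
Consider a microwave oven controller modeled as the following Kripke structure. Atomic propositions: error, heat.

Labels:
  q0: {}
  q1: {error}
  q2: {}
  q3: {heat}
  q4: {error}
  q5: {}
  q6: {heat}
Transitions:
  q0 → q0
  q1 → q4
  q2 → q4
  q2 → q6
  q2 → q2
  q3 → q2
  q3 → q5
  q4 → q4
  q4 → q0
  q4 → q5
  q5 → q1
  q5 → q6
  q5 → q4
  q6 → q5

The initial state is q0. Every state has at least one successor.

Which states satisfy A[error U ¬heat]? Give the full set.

{q0, q1, q2, q4, q5}

States satisfying error: {q1, q4}.
States satisfying ¬heat: {q0, q1, q2, q4, q5}.
States satisfying A[error U ¬heat]: {q0, q1, q2, q4, q5}.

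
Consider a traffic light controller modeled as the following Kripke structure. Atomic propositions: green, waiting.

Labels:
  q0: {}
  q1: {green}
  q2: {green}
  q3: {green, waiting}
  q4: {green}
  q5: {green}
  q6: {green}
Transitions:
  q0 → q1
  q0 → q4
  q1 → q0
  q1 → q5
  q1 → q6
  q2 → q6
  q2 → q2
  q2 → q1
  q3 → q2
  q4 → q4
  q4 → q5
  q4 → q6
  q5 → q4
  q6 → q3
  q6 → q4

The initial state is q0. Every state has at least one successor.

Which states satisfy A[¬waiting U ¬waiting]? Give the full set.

States satisfying ¬waiting: {q0, q1, q2, q4, q5, q6}.
States satisfying A[¬waiting U ¬waiting]: {q0, q1, q2, q4, q5, q6}.

{q0, q1, q2, q4, q5, q6}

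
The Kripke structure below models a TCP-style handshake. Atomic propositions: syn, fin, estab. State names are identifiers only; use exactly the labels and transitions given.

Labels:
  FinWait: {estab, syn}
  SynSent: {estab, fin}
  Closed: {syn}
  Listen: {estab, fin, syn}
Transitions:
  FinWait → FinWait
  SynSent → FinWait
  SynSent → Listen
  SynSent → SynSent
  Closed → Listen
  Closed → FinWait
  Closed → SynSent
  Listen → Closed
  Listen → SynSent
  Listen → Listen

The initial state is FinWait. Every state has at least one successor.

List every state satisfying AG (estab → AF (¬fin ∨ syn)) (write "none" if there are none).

{FinWait}

States satisfying estab → AF (¬fin ∨ syn): {FinWait, Closed, Listen}.
States satisfying AG (estab → AF (¬fin ∨ syn)): {FinWait}.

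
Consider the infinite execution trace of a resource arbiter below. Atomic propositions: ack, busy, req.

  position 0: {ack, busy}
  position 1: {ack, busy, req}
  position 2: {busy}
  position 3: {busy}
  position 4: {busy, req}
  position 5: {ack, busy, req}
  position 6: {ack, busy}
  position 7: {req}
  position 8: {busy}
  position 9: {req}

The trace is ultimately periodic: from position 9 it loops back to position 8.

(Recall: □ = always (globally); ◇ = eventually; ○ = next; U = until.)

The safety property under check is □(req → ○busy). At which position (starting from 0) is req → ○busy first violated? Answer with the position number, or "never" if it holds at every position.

req → ○busy holds at every position 0..9, and those are all the positions the trace ever visits, so the invariant □(req → ○busy) is never violated.

never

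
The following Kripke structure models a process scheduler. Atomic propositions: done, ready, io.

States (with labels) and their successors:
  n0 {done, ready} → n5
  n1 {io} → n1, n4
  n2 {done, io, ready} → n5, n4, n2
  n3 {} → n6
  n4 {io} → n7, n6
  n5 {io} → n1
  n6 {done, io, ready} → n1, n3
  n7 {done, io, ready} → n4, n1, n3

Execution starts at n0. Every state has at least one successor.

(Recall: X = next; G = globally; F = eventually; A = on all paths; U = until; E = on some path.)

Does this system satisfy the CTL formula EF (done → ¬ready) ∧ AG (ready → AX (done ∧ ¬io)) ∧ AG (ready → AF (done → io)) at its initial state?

No

States satisfying done → ¬ready: {n1, n3, n4, n5}.
States satisfying EF (done → ¬ready): {n0, n1, n2, n3, n4, n5, n6, n7}.
States satisfying ready → AX (done ∧ ¬io): {n1, n3, n4, n5}.
States satisfying AG (ready → AX (done ∧ ¬io)): ∅.
States satisfying EF (done → ¬ready) ∧ AG (ready → AX (done ∧ ¬io)): ∅.
States satisfying ready → AF (done → io): {n0, n1, n2, n3, n4, n5, n6, n7}.
States satisfying AG (ready → AF (done → io)): {n0, n1, n2, n3, n4, n5, n6, n7}.
States satisfying EF (done → ¬ready) ∧ AG (ready → AX (done ∧ ¬io)) ∧ AG (ready → AF (done → io)): ∅.
n0 ∉ Sat(EF (done → ¬ready) ∧ AG (ready → AX (done ∧ ¬io)) ∧ AG (ready → AF (done → io))).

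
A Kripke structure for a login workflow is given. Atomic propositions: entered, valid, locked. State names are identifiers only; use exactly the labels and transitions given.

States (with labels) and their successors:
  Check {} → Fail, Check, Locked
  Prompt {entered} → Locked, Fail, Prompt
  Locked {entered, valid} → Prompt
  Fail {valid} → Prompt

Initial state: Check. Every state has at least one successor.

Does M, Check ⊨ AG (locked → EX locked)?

Satisfied

States satisfying locked → EX locked: {Check, Prompt, Locked, Fail}.
States satisfying AG (locked → EX locked): {Check, Prompt, Locked, Fail}.
Every state reachable from Check satisfies locked → EX locked.
Check ∈ Sat(AG (locked → EX locked)).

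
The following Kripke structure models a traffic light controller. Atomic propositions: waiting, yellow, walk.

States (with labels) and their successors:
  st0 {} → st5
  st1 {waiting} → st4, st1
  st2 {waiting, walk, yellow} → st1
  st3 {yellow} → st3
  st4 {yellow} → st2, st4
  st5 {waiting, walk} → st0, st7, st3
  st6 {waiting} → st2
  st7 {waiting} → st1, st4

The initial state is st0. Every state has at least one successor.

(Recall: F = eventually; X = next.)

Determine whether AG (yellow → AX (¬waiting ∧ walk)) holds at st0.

No

States satisfying yellow → AX (¬waiting ∧ walk): {st0, st1, st5, st6, st7}.
States satisfying AG (yellow → AX (¬waiting ∧ walk)): ∅.
st2 is reachable from st0 and violates yellow → AX (¬waiting ∧ walk), so AG fails at st0.
st0 ∉ Sat(AG (yellow → AX (¬waiting ∧ walk))).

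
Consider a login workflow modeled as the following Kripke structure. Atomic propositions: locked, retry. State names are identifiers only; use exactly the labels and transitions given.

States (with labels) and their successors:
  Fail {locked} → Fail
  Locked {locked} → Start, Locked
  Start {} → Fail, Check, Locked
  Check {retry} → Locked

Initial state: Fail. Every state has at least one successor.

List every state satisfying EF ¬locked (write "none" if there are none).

States satisfying ¬locked: {Start, Check}.
States satisfying EF ¬locked: {Locked, Start, Check}.

{Locked, Start, Check}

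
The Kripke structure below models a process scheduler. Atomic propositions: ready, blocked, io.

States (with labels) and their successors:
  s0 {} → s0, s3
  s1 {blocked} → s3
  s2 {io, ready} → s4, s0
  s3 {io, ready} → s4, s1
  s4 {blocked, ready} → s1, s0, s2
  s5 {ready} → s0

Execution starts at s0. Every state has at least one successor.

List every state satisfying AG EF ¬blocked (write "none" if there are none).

States satisfying EF ¬blocked: {s0, s1, s2, s3, s4, s5}.
States satisfying AG EF ¬blocked: {s0, s1, s2, s3, s4, s5}.

{s0, s1, s2, s3, s4, s5}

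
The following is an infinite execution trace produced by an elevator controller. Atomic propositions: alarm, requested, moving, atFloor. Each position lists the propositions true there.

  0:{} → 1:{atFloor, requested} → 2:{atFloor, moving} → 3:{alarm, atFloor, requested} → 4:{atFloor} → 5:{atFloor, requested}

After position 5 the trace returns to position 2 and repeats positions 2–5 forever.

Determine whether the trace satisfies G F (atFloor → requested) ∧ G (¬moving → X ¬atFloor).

F (atFloor → requested) holds at every position 0..5, and those are all positions ever visited, so G F (atFloor → requested) holds.
¬moving → X ¬atFloor must hold at every position from 0 onward. It fails at position 0, so G (¬moving → X ¬atFloor) is false.
Positions where ¬moving holds: 0, 1, 3, 4, 5.
Check X ¬atFloor at each: 0→fails, 1→fails, 3→fails, 4→fails, 5→fails.
At position 0: G F (atFloor → requested) is true; G (¬moving → X ¬atFloor) is false; so G F (atFloor → requested) ∧ G (¬moving → X ¬atFloor) is false.

Violated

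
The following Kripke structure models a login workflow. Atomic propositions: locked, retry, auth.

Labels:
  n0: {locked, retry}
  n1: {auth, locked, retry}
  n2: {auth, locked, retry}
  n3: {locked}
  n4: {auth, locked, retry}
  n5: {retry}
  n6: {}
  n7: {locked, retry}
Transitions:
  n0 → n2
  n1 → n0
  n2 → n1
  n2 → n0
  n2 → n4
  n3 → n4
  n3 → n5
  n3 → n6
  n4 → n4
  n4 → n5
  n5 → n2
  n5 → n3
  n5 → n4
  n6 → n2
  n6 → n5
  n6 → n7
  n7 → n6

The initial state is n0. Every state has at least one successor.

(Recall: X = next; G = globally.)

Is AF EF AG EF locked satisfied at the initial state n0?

States satisfying EF AG EF locked: {n0, n1, n2, n3, n4, n5, n6, n7}.
States satisfying AF EF AG EF locked: {n0, n1, n2, n3, n4, n5, n6, n7}.
n0 ∈ Sat(AF EF AG EF locked).

Holds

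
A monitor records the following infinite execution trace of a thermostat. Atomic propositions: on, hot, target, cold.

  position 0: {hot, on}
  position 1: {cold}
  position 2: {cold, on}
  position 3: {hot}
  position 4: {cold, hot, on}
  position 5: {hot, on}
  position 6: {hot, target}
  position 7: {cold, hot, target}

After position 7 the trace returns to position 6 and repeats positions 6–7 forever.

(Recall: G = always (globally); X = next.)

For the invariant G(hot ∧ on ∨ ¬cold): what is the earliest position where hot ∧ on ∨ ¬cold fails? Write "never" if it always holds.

1

Check hot ∧ on ∨ ¬cold at each position in order: 0 ✓.
At position 1 the labels are {cold}, so hot ∧ on ∨ ¬cold is false there. This is the first violation.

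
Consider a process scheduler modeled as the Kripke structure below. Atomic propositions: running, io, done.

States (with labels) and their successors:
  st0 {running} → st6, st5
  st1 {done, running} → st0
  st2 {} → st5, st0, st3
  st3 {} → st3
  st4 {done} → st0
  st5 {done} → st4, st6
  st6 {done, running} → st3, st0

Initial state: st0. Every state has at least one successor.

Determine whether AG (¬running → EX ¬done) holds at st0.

Does not hold

States satisfying ¬running → EX ¬done: {st0, st1, st2, st3, st4, st6}.
States satisfying AG (¬running → EX ¬done): {st3}.
st5 is reachable from st0 and violates ¬running → EX ¬done, so AG fails at st0.
st0 ∉ Sat(AG (¬running → EX ¬done)).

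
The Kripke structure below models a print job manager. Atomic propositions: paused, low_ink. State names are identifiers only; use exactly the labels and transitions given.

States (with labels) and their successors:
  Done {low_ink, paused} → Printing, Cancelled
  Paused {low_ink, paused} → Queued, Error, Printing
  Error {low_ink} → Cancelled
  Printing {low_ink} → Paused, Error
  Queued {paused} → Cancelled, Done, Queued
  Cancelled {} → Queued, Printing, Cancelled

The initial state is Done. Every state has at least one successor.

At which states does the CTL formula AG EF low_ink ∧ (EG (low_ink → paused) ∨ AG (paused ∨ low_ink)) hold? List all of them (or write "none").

States satisfying EF low_ink: {Done, Paused, Error, Printing, Queued, Cancelled}.
States satisfying AG EF low_ink: {Done, Paused, Error, Printing, Queued, Cancelled}.
States satisfying low_ink → paused: {Done, Paused, Queued, Cancelled}.
States satisfying EG (low_ink → paused): {Done, Paused, Queued, Cancelled}.
States satisfying paused ∨ low_ink: {Done, Paused, Error, Printing, Queued}.
States satisfying AG (paused ∨ low_ink): ∅.
States satisfying EG (low_ink → paused) ∨ AG (paused ∨ low_ink): {Done, Paused, Queued, Cancelled}.
States satisfying AG EF low_ink ∧ (EG (low_ink → paused) ∨ AG (paused ∨ low_ink)): {Done, Paused, Queued, Cancelled}.

{Done, Paused, Queued, Cancelled}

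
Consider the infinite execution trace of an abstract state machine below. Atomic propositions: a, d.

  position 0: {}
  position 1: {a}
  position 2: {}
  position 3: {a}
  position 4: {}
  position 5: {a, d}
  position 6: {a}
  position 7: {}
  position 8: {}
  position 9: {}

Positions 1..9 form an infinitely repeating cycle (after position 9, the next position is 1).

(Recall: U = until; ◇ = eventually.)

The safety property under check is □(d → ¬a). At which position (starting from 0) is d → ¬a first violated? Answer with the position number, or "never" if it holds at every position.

Check d → ¬a at each position in order: 0 ✓, 1 ✓, 2 ✓, 3 ✓, 4 ✓.
At position 5 the labels are {a, d}, so d → ¬a is false there. This is the first violation.

5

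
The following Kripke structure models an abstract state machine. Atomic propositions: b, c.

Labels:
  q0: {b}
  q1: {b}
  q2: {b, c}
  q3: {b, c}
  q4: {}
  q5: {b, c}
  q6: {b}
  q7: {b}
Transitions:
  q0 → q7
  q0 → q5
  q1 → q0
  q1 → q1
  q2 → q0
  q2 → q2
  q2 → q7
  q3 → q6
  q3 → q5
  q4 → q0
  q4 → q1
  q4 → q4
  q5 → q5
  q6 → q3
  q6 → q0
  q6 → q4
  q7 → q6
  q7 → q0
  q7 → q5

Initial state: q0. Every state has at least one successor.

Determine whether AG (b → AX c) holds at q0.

States satisfying b → AX c: {q4, q5}.
States satisfying AG (b → AX c): {q5}.
q0 is reachable from q0 and violates b → AX c, so AG fails at q0.
q0 ∉ Sat(AG (b → AX c)).

Does not hold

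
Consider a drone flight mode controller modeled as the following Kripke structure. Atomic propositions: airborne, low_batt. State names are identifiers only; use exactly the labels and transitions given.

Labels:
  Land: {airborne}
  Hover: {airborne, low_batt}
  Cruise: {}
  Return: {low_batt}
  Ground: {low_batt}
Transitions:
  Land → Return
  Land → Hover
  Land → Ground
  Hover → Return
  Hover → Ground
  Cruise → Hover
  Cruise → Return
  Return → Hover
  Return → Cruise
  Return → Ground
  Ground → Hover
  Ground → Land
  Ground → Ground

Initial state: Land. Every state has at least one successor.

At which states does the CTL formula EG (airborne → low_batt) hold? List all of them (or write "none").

States satisfying airborne → low_batt: {Hover, Cruise, Return, Ground}.
States satisfying EG (airborne → low_batt): {Hover, Cruise, Return, Ground}.

{Hover, Cruise, Return, Ground}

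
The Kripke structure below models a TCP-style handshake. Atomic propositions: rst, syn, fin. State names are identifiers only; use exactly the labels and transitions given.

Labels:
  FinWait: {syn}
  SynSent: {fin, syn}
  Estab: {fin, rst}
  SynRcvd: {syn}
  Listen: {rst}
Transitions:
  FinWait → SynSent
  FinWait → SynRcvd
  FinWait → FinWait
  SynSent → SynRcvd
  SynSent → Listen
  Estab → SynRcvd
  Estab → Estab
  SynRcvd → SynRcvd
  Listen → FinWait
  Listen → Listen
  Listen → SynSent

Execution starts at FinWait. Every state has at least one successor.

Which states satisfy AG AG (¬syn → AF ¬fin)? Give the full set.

States satisfying AG (¬syn → AF ¬fin): {FinWait, SynSent, SynRcvd, Listen}.
States satisfying AG AG (¬syn → AF ¬fin): {FinWait, SynSent, SynRcvd, Listen}.

{FinWait, SynSent, SynRcvd, Listen}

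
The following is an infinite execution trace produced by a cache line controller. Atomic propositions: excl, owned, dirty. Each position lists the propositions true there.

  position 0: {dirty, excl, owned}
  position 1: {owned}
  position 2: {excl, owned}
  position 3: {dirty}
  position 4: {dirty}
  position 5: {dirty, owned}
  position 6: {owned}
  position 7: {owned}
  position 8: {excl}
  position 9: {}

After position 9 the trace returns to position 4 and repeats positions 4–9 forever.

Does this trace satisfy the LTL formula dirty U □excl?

Does not hold

Walking from position 0: at position 1, □excl has not yet held and dirty fails, so dirty U □excl is false.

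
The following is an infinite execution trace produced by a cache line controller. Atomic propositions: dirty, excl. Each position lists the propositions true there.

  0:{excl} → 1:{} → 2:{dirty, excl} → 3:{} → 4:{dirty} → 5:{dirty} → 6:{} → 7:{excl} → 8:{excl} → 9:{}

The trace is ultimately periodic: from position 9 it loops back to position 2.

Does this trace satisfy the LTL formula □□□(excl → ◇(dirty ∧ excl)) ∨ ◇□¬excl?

□□(excl → ◇(dirty ∧ excl)) holds at every position 0..9, and those are all positions ever visited, so □□□(excl → ◇(dirty ∧ excl)) holds.
□¬excl is false at every position 0..9, so it never becomes true and ◇□¬excl fails.
At position 0: □□□(excl → ◇(dirty ∧ excl)) is true; ◇□¬excl is false; so □□□(excl → ◇(dirty ∧ excl)) ∨ ◇□¬excl is true.

Holds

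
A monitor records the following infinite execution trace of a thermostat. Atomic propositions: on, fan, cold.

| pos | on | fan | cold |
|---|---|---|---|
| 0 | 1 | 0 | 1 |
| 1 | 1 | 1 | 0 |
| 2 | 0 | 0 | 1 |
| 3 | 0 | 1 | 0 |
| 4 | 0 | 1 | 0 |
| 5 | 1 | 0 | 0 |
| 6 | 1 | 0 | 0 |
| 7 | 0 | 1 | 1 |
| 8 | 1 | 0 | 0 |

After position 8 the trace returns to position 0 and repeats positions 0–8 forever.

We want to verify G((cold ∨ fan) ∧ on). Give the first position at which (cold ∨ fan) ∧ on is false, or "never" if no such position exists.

2

Check (cold ∨ fan) ∧ on at each position in order: 0 ✓, 1 ✓.
At position 2 the labels are {cold}, so (cold ∨ fan) ∧ on is false there. This is the first violation.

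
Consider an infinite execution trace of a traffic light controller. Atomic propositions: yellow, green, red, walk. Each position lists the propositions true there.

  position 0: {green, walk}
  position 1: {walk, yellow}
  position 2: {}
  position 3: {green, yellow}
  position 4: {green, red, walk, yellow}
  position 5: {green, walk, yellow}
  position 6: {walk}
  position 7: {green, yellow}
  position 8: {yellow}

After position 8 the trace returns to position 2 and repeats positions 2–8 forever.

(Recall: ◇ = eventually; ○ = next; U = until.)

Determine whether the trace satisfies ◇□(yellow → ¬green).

Violated

□(yellow → ¬green) is false at every position 0..8, so it never becomes true and ◇□(yellow → ¬green) fails.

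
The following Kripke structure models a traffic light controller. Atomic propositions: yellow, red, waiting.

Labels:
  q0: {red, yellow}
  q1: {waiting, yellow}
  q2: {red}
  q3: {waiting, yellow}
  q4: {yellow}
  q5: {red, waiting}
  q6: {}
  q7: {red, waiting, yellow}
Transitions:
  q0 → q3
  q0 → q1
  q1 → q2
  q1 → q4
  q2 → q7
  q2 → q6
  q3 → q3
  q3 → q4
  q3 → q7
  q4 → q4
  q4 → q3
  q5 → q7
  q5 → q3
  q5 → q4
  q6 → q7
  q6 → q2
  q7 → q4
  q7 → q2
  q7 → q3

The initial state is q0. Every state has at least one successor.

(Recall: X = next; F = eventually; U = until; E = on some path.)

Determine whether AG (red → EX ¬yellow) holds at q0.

States satisfying red → EX ¬yellow: {q1, q2, q3, q4, q6, q7}.
States satisfying AG (red → EX ¬yellow): {q1, q2, q3, q4, q6, q7}.
q0 is reachable from q0 and violates red → EX ¬yellow, so AG fails at q0.
q0 ∉ Sat(AG (red → EX ¬yellow)).

No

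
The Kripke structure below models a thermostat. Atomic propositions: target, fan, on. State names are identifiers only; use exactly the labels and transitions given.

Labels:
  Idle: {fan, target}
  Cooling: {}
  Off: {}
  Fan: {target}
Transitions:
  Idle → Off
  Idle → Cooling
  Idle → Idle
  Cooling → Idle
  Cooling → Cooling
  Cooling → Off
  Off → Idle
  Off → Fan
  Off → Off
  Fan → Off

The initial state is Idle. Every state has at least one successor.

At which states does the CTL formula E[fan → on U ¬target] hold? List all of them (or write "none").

{Cooling, Off, Fan}

States satisfying fan → on: {Cooling, Off, Fan}.
States satisfying ¬target: {Cooling, Off}.
States satisfying E[fan → on U ¬target]: {Cooling, Off, Fan}.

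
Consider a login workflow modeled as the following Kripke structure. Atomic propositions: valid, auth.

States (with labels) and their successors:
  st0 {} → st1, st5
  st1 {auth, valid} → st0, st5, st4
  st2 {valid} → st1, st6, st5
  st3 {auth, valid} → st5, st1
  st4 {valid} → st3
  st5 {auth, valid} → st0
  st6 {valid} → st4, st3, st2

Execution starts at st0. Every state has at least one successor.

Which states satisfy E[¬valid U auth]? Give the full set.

States satisfying ¬valid: {st0}.
States satisfying auth: {st1, st3, st5}.
States satisfying E[¬valid U auth]: {st0, st1, st3, st5}.

{st0, st1, st3, st5}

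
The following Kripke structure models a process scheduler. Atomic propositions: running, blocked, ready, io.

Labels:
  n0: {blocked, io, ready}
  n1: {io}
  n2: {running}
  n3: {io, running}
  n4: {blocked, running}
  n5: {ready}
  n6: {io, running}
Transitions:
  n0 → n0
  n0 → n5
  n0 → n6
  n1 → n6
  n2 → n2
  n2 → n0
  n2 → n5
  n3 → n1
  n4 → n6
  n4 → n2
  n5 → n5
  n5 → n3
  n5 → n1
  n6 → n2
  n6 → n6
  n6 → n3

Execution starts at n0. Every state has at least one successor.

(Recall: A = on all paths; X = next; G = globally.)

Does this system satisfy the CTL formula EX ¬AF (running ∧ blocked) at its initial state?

Holds

States satisfying ¬AF (running ∧ blocked): {n0, n1, n2, n3, n5, n6}.
States satisfying EX ¬AF (running ∧ blocked): {n0, n1, n2, n3, n4, n5, n6}.
n0 ∈ Sat(EX ¬AF (running ∧ blocked)).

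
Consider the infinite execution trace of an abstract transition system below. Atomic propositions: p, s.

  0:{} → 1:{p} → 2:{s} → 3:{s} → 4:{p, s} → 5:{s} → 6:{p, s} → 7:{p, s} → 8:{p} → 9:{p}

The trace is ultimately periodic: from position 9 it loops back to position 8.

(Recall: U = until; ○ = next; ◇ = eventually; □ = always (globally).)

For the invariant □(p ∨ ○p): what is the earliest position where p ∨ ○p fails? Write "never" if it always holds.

Check p ∨ ○p at each position in order: 0 ✓, 1 ✓.
At position 2 the labels are {s} and the next position 3 has {s}, so p ∨ ○p is false there. This is the first violation.

2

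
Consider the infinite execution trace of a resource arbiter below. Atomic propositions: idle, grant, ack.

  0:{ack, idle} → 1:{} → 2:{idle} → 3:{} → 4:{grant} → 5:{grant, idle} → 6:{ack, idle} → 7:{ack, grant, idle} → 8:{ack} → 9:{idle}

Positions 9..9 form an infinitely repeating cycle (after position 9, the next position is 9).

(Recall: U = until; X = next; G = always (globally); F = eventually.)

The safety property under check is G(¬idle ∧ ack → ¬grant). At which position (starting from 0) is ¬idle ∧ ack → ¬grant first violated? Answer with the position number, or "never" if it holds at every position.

¬idle ∧ ack → ¬grant holds at every position 0..9, and those are all the positions the trace ever visits, so the invariant G(¬idle ∧ ack → ¬grant) is never violated.

never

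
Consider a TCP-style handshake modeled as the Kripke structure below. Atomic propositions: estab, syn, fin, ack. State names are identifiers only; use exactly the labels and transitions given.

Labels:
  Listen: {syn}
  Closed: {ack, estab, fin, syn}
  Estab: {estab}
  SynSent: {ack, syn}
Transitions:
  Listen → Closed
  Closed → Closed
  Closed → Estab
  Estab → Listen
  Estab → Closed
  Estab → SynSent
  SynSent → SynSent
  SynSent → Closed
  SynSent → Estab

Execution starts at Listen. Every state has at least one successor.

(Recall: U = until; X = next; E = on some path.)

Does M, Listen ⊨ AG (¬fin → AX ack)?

States satisfying ¬fin → AX ack: {Listen, Closed}.
States satisfying AG (¬fin → AX ack): ∅.
Estab is reachable from Listen and violates ¬fin → AX ack, so AG fails at Listen.
Listen ∉ Sat(AG (¬fin → AX ack)).

No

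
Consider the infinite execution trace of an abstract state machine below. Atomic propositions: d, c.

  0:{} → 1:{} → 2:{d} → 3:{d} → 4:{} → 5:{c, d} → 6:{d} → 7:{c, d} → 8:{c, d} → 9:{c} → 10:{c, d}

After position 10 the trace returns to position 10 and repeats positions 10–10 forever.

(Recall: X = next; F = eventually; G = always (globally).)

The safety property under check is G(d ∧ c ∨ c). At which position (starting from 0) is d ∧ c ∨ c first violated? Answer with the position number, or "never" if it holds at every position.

0

At position 0 the labels are {}, so d ∧ c ∨ c is false there. This is the first violation.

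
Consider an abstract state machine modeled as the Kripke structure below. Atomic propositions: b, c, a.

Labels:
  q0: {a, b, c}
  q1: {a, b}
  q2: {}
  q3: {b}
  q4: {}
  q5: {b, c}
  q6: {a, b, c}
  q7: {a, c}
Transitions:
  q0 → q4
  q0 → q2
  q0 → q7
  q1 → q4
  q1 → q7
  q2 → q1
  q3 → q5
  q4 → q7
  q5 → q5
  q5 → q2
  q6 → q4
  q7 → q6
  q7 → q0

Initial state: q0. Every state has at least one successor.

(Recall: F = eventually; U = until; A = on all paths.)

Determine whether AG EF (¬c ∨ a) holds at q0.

States satisfying EF (¬c ∨ a): {q0, q1, q2, q3, q4, q5, q6, q7}.
States satisfying AG EF (¬c ∨ a): {q0, q1, q2, q3, q4, q5, q6, q7}.
Every state reachable from q0 satisfies EF (¬c ∨ a).
q0 ∈ Sat(AG EF (¬c ∨ a)).

Satisfied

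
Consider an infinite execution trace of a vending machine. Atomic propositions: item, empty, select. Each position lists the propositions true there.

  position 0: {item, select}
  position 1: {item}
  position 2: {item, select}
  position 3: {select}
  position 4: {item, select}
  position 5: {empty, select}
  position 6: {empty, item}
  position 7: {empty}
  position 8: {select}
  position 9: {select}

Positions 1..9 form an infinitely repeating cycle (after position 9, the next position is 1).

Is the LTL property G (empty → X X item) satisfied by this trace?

Does not hold

empty → X X item must hold at every position from 0 onward. It fails at position 5, so G (empty → X X item) is false.
Positions where empty holds: 5, 6, 7.
Check X X item at each: 5→fails, 6→fails, 7→fails.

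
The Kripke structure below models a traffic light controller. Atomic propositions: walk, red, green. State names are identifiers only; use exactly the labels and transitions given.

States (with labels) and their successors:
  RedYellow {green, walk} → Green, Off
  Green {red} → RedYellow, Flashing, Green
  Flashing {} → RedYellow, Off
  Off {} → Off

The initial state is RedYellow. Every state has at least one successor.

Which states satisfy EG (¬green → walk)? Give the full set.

none

States satisfying ¬green → walk: {RedYellow}.
States satisfying EG (¬green → walk): ∅.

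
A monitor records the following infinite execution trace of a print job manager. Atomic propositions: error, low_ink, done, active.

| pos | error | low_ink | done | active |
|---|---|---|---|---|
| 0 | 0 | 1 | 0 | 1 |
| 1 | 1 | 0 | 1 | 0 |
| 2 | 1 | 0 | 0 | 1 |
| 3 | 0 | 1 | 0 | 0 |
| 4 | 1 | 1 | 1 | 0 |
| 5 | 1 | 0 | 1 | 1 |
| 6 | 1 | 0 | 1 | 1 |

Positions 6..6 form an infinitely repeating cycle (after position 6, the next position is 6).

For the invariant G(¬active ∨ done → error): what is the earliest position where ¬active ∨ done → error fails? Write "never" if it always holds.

3

Check ¬active ∨ done → error at each position in order: 0 ✓, 1 ✓, 2 ✓.
At position 3 the labels are {low_ink}, so ¬active ∨ done → error is false there. This is the first violation.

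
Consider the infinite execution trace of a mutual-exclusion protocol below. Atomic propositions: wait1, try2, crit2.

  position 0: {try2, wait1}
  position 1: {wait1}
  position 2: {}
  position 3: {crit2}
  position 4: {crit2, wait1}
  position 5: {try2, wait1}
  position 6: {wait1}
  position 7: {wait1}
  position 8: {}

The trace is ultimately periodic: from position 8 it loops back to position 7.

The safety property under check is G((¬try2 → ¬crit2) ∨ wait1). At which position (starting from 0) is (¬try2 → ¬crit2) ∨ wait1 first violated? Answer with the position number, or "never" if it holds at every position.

3

Check (¬try2 → ¬crit2) ∨ wait1 at each position in order: 0 ✓, 1 ✓, 2 ✓.
At position 3 the labels are {crit2}, so (¬try2 → ¬crit2) ∨ wait1 is false there. This is the first violation.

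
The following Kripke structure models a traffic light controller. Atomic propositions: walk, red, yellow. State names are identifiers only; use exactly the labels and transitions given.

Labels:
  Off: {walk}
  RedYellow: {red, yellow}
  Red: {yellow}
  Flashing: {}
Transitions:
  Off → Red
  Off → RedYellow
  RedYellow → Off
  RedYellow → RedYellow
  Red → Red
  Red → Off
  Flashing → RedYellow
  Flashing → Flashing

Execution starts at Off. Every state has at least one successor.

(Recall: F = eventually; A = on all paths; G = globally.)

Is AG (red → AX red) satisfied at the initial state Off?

States satisfying red → AX red: {Off, Red, Flashing}.
States satisfying AG (red → AX red): ∅.
RedYellow is reachable from Off and violates red → AX red, so AG fails at Off.
Off ∉ Sat(AG (red → AX red)).

Does not hold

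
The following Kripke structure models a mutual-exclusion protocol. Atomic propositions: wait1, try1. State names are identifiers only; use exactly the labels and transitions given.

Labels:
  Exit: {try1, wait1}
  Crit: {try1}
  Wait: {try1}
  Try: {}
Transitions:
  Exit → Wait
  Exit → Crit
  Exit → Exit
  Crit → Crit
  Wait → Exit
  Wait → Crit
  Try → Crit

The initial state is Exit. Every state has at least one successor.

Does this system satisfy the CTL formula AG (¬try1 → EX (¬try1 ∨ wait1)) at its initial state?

States satisfying ¬try1 → EX (¬try1 ∨ wait1): {Exit, Crit, Wait}.
States satisfying AG (¬try1 → EX (¬try1 ∨ wait1)): {Exit, Crit, Wait}.
Every state reachable from Exit satisfies ¬try1 → EX (¬try1 ∨ wait1).
Exit ∈ Sat(AG (¬try1 → EX (¬try1 ∨ wait1))).

Holds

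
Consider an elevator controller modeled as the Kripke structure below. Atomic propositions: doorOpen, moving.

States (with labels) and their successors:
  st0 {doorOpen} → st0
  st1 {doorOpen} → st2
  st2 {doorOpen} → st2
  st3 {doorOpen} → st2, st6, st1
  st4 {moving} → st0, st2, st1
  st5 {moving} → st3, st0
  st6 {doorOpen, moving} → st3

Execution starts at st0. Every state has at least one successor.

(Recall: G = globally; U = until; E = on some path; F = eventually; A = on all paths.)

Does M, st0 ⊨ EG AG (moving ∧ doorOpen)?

Does not hold

States satisfying AG (moving ∧ doorOpen): ∅.
States satisfying EG AG (moving ∧ doorOpen): ∅.
No suitable path/successor from st0 witnesses the formula.
st0 ∉ Sat(EG AG (moving ∧ doorOpen)).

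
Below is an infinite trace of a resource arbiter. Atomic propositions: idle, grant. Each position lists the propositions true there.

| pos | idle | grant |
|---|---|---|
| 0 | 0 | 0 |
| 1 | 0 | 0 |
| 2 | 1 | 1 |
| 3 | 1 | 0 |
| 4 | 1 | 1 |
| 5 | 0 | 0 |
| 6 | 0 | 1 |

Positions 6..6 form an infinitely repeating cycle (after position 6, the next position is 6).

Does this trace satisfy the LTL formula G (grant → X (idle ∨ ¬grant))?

grant → X (idle ∨ ¬grant) must hold at every position from 0 onward. It fails at position 6, so G (grant → X (idle ∨ ¬grant)) is false.
Positions where grant holds: 2, 4, 6.
Check X (idle ∨ ¬grant) at each: 2→ok, 4→ok, 6→fails.

Does not hold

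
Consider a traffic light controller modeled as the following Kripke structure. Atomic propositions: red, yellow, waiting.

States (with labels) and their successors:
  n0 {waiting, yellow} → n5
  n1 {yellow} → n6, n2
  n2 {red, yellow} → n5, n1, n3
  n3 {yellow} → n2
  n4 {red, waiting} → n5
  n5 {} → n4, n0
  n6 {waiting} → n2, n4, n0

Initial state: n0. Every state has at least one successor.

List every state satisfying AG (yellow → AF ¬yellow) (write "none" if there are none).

{n0, n4, n5}

States satisfying yellow → AF ¬yellow: {n0, n4, n5, n6}.
States satisfying AG (yellow → AF ¬yellow): {n0, n4, n5}.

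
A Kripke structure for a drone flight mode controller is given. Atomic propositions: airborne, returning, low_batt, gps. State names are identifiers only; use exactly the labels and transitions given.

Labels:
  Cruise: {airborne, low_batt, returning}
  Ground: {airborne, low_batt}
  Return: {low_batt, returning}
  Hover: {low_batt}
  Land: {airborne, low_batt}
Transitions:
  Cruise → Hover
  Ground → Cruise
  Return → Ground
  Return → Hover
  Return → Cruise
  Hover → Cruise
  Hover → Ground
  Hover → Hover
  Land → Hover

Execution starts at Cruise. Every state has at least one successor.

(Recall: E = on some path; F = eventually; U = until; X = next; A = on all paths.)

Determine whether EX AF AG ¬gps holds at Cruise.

States satisfying AF AG ¬gps: {Cruise, Ground, Return, Hover, Land}.
States satisfying EX AF AG ¬gps: {Cruise, Ground, Return, Hover, Land}.
Cruise ∈ Sat(EX AF AG ¬gps).

Holds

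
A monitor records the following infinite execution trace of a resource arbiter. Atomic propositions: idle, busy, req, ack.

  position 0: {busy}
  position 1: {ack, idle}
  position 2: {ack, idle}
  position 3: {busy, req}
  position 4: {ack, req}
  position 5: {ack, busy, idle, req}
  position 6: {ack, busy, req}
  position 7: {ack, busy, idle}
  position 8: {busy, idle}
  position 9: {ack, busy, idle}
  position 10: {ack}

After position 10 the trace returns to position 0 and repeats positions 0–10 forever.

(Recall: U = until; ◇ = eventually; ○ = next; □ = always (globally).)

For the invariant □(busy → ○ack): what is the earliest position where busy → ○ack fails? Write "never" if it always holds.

Check busy → ○ack at each position in order: 0 ✓, 1 ✓, 2 ✓, 3 ✓, 4 ✓, 5 ✓, 6 ✓.
At position 7 the labels are {ack, busy, idle} and the next position 8 has {busy, idle}, so busy → ○ack is false there. This is the first violation.

7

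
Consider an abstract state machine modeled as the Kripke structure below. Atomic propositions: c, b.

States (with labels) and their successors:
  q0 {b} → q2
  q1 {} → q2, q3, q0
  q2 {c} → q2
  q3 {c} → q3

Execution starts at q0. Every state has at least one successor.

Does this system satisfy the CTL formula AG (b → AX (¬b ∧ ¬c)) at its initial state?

Does not hold

States satisfying b → AX (¬b ∧ ¬c): {q1, q2, q3}.
States satisfying AG (b → AX (¬b ∧ ¬c)): {q2, q3}.
q0 is reachable from q0 and violates b → AX (¬b ∧ ¬c), so AG fails at q0.
q0 ∉ Sat(AG (b → AX (¬b ∧ ¬c))).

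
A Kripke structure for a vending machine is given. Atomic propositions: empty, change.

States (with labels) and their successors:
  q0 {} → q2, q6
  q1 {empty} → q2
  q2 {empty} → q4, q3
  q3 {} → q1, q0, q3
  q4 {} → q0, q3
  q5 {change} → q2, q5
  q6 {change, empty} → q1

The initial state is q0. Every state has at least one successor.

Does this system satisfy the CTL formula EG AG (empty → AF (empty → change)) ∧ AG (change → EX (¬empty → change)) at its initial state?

States satisfying AG (empty → AF (empty → change)): {q0, q1, q2, q3, q4, q5, q6}.
States satisfying EG AG (empty → AF (empty → change)): {q0, q1, q2, q3, q4, q5, q6}.
States satisfying change → EX (¬empty → change): {q0, q1, q2, q3, q4, q5, q6}.
States satisfying AG (change → EX (¬empty → change)): {q0, q1, q2, q3, q4, q5, q6}.
States satisfying EG AG (empty → AF (empty → change)) ∧ AG (change → EX (¬empty → change)): {q0, q1, q2, q3, q4, q5, q6}.
q0 ∈ Sat(EG AG (empty → AF (empty → change)) ∧ AG (change → EX (¬empty → change))).

Satisfied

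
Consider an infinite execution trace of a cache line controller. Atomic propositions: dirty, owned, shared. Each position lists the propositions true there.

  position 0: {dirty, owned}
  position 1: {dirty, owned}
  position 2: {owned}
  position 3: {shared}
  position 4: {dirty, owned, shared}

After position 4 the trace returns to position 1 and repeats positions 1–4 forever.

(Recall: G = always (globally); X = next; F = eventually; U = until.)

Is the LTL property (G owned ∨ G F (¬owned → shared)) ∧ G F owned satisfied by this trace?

Holds

F owned holds at every position 0..4, and those are all positions ever visited, so G F owned holds.
At position 0: G owned ∨ G F (¬owned → shared) is true; G F owned is true; so (G owned ∨ G F (¬owned → shared)) ∧ G F owned is true.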